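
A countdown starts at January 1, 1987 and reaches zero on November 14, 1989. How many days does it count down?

Jan 1, 1987 → Jan 1, 1988: 365 days.
Jan 1, 1988 → Jan 1, 1989: 366 days (Feb 29, 1988 is in that span).
Jan 1, 1989 → Feb 1, 1989: 31 days (January has 31).
Feb 1, 1989 → Mar 1, 1989: 28 days (February has 28).
Mar 1, 1989 → Apr 1, 1989: 31 days (March has 31).
Apr 1, 1989 → May 1, 1989: 30 days (April has 30).
May 1, 1989 → Jun 1, 1989: 31 days (May has 31).
Jun 1, 1989 → Jul 1, 1989: 30 days (June has 30).
Jul 1, 1989 → Aug 1, 1989: 31 days (July has 31).
Aug 1, 1989 → Sep 1, 1989: 31 days (August has 31).
Sep 1, 1989 → Oct 1, 1989: 30 days (September has 30).
Oct 1, 1989 → Nov 1, 1989: 31 days (October has 31).
Nov 1, 1989 → Nov 14, 1989: 13 days.
Total: 1048 days.

1048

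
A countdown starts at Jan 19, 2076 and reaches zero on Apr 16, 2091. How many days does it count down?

Jan 19, 2076 → Jan 19, 2077: 366 days (Feb 29, 2076 is in that span).
Jan 19, 2077 → Jan 19, 2078: 365 days.
Jan 19, 2078 → Jan 19, 2079: 365 days.
Jan 19, 2079 → Jan 19, 2080: 365 days.
Jan 19, 2080 → Jan 19, 2081: 366 days (Feb 29, 2080 is in that span).
Jan 19, 2081 → Jan 19, 2082: 365 days.
Jan 19, 2082 → Jan 19, 2083: 365 days.
Jan 19, 2083 → Jan 19, 2084: 365 days.
Jan 19, 2084 → Jan 19, 2085: 366 days (Feb 29, 2084 is in that span).
Jan 19, 2085 → Jan 19, 2086: 365 days.
Jan 19, 2086 → Jan 19, 2087: 365 days.
Jan 19, 2087 → Jan 19, 2088: 365 days.
Jan 19, 2088 → Jan 19, 2089: 366 days (Feb 29, 2088 is in that span).
Jan 19, 2089 → Jan 19, 2090: 365 days.
Jan 19, 2090 → Jan 19, 2091: 365 days.
Jan 19, 2091 → Feb 19, 2091: 31 days (January has 31).
Feb 19, 2091 → Mar 19, 2091: 28 days (February has 28).
Mar 19, 2091 → Apr 16, 2091: 28 days.
Total: 5566 days.

5566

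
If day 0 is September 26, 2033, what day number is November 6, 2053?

Sep 26, 2033 → Sep 26, 2034: 365 days.
Sep 26, 2034 → Sep 26, 2035: 365 days.
Sep 26, 2035 → Sep 26, 2036: 366 days (Feb 29, 2036 is in that span).
Sep 26, 2036 → Sep 26, 2037: 365 days.
Sep 26, 2037 → Sep 26, 2038: 365 days.
Sep 26, 2038 → Sep 26, 2039: 365 days.
Sep 26, 2039 → Sep 26, 2040: 366 days (Feb 29, 2040 is in that span).
Sep 26, 2040 → Sep 26, 2041: 365 days.
Sep 26, 2041 → Sep 26, 2042: 365 days.
Sep 26, 2042 → Sep 26, 2043: 365 days.
Sep 26, 2043 → Sep 26, 2044: 366 days (Feb 29, 2044 is in that span).
Sep 26, 2044 → Sep 26, 2045: 365 days.
Sep 26, 2045 → Sep 26, 2046: 365 days.
Sep 26, 2046 → Sep 26, 2047: 365 days.
Sep 26, 2047 → Sep 26, 2048: 366 days (Feb 29, 2048 is in that span).
Sep 26, 2048 → Sep 26, 2049: 365 days.
Sep 26, 2049 → Sep 26, 2050: 365 days.
Sep 26, 2050 → Sep 26, 2051: 365 days.
Sep 26, 2051 → Sep 26, 2052: 366 days (Feb 29, 2052 is in that span).
Sep 26, 2052 → Sep 26, 2053: 365 days.
Sep 26, 2053 → Oct 26, 2053: 30 days (September has 30).
Oct 26, 2053 → Nov 6, 2053: 11 days.
Total: 7346 days.

7346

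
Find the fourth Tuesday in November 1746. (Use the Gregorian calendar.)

November 1, 1746 is a Tuesday.
The first Tuesday is therefore November 1 (same day).
The fourth Tuesday is 1 + 3×7 = November 22.

November 22, 1746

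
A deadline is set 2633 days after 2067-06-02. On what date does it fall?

+366 (one year; includes Feb 29, 2068) → Jun 2, 2068 (2267 left).
+365 (one year) → Jun 2, 2069 (1902 left).
+365 (one year) → Jun 2, 2070 (1537 left).
+365 (one year) → Jun 2, 2071 (1172 left).
+366 (one year; includes Feb 29, 2072) → Jun 2, 2072 (806 left).
+365 (one year) → Jun 2, 2073 (441 left).
+365 (one year) → Jun 2, 2074 (76 left).
Jun has 30 days: +29 → Jul 1, 2074 (47 left).
Jul has 31 days: +31 → Aug 1, 2074 (16 left).
+16 → Aug 17, 2074.

August 17, 2074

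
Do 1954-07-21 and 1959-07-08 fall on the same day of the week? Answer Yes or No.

From Jul 21, 1954 to Jul 8, 1959 is 1813 days.
1813 mod 7 = 0, so they are the same weekday.
(Jul 21, 1954 is a Wednesday; Jul 8, 1959 is a Wednesday.)

Yes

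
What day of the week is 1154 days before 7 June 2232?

Friday

First find the weekday of Jun 7, 2232. Doomsday rule: the anchor day for the 2200s is Friday. For year 32: 32÷12 = 2 r 8, and 8÷4 = 2, so 2+8+2 = 12.
Friday + 12 ≡ Wednesday — that's 2232's doomsday.
In June the doomsday date is Jun 6.
Jun 7 is 1 day after Jun 6; 1 mod 7 = 1, so Wednesday + 1 = Thursday.
1154 mod 7 = 6, so 1154 days before a Thursday is Thursday − 6 = Friday.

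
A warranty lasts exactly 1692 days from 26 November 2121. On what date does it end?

+365 (one year) → Nov 26, 2122 (1327 left).
+365 (one year) → Nov 26, 2123 (962 left).
+366 (one year; includes Feb 29, 2124) → Nov 26, 2124 (596 left).
+365 (one year) → Nov 26, 2125 (231 left).
Nov has 30 days: +5 → Dec 1, 2125 (226 left).
Dec has 31 days: +31 → Jan 1, 2126 (195 left).
Jan has 31 days: +31 → Feb 1, 2126 (164 left).
Feb has 28 days: +28 → Mar 1, 2126 (136 left).
Mar has 31 days: +31 → Apr 1, 2126 (105 left).
Apr has 30 days: +30 → May 1, 2126 (75 left).
May has 31 days: +31 → Jun 1, 2126 (44 left).
Jun has 30 days: +30 → Jul 1, 2126 (14 left).
+14 → Jul 15, 2126.

July 15, 2126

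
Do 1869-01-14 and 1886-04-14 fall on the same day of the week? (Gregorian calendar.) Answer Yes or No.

No

From Jan 14, 1869 to Apr 14, 1886 is 6299 days.
6299 mod 7 = 6, so they are different weekdays.
(Jan 14, 1869 is a Thursday; Apr 14, 1886 is a Wednesday.)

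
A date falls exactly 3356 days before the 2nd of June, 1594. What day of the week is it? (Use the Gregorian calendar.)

First find the weekday of Jun 2, 1594. Doomsday rule: the anchor day for the 1500s is Wednesday. For year 94: 94÷12 = 7 r 10, and 10÷4 = 2, so 7+10+2 = 19.
Wednesday + 19 ≡ Monday — that's 1594's doomsday.
In June the doomsday date is Jun 6.
Jun 2 is 4 days before Jun 6; 4 mod 7 = 4, so Monday − 4 = Thursday.
3356 mod 7 = 3, so 3356 days before a Thursday is Thursday − 3 = Monday.

Monday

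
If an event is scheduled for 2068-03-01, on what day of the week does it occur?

Thursday

Doomsday rule: the anchor day for the 2000s is Tuesday. For year 68: 68÷12 = 5 r 8, and 8÷4 = 2, so 5+8+2 = 15.
Tuesday + 15 ≡ Wednesday — that's 2068's doomsday.
In March the doomsday date is Mar 14.
Mar 1 is 13 days before Mar 14; 13 mod 7 = 6, so Wednesday − 6 = Thursday.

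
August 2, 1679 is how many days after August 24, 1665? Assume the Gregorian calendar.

5091

Aug 24, 1665 → Aug 24, 1666: 365 days.
Aug 24, 1666 → Aug 24, 1667: 365 days.
Aug 24, 1667 → Aug 24, 1668: 366 days (Feb 29, 1668 is in that span).
Aug 24, 1668 → Aug 24, 1669: 365 days.
Aug 24, 1669 → Aug 24, 1670: 365 days.
Aug 24, 1670 → Aug 24, 1671: 365 days.
Aug 24, 1671 → Aug 24, 1672: 366 days (Feb 29, 1672 is in that span).
Aug 24, 1672 → Aug 24, 1673: 365 days.
Aug 24, 1673 → Aug 24, 1674: 365 days.
Aug 24, 1674 → Aug 24, 1675: 365 days.
Aug 24, 1675 → Aug 24, 1676: 366 days (Feb 29, 1676 is in that span).
Aug 24, 1676 → Aug 24, 1677: 365 days.
Aug 24, 1677 → Aug 24, 1678: 365 days.
Aug 24, 1678 → Sep 24, 1678: 31 days (August has 31).
Sep 24, 1678 → Oct 24, 1678: 30 days (September has 30).
Oct 24, 1678 → Nov 24, 1678: 31 days (October has 31).
Nov 24, 1678 → Dec 24, 1678: 30 days (November has 30).
Dec 24, 1678 → Jan 24, 1679: 31 days (December has 31).
Jan 24, 1679 → Feb 24, 1679: 31 days (January has 31).
Feb 24, 1679 → Mar 24, 1679: 28 days (February has 28).
Mar 24, 1679 → Apr 24, 1679: 31 days (March has 31).
Apr 24, 1679 → May 24, 1679: 30 days (April has 30).
May 24, 1679 → Jun 24, 1679: 31 days (May has 31).
Jun 24, 1679 → Jul 24, 1679: 30 days (June has 30).
Jul 24, 1679 → Aug 2, 1679: 9 days.
Total: 5091 days.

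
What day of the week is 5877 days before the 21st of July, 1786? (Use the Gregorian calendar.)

First find the weekday of Jul 21, 1786. Doomsday rule: the anchor day for the 1700s is Sunday. For year 86: 86÷12 = 7 r 2, and 2÷4 = 0, so 7+2+0 = 9.
Sunday + 9 ≡ Tuesday — that's 1786's doomsday.
In July the doomsday date is Jul 11.
Jul 21 is 10 days after Jul 11; 10 mod 7 = 3, so Tuesday + 3 = Friday.
5877 mod 7 = 4, so 5877 days before a Friday is Friday − 4 = Monday.

Monday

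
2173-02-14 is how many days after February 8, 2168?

Feb 8, 2168 → Feb 8, 2169: 366 days (Feb 29, 2168 is in that span).
Feb 8, 2169 → Feb 8, 2170: 365 days.
Feb 8, 2170 → Feb 8, 2171: 365 days.
Feb 8, 2171 → Feb 8, 2172: 365 days.
Feb 8, 2172 → Mar 8, 2172: 29 days (February has 29).
Mar 8, 2172 → Apr 8, 2172: 31 days (March has 31).
Apr 8, 2172 → May 8, 2172: 30 days (April has 30).
May 8, 2172 → Jun 8, 2172: 31 days (May has 31).
Jun 8, 2172 → Jul 8, 2172: 30 days (June has 30).
Jul 8, 2172 → Aug 8, 2172: 31 days (July has 31).
Aug 8, 2172 → Sep 8, 2172: 31 days (August has 31).
Sep 8, 2172 → Oct 8, 2172: 30 days (September has 30).
Oct 8, 2172 → Nov 8, 2172: 31 days (October has 31).
Nov 8, 2172 → Dec 8, 2172: 30 days (November has 30).
Dec 8, 2172 → Jan 8, 2173: 31 days (December has 31).
Jan 8, 2173 → Feb 8, 2173: 31 days (January has 31).
Feb 8, 2173 → Feb 14, 2173: 6 days.
Total: 1833 days.

1833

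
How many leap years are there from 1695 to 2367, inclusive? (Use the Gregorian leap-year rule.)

162

Multiples of 4 in [1695,2367]: 168.
Of those, multiples of 100: 7 (not leap unless ÷400).
Multiples of 400: 1.
Leap years = 168 − 7 + 1 = 162.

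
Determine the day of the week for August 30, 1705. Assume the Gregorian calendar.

Sunday

Doomsday rule: the anchor day for the 1700s is Sunday. For year 05: 5÷12 = 0 r 5, and 5÷4 = 1, so 0+5+1 = 6.
Sunday + 6 ≡ Saturday — that's 1705's doomsday.
In August the doomsday date is Aug 8.
Aug 30 is 22 days after Aug 8; 22 mod 7 = 1, so Saturday + 1 = Sunday.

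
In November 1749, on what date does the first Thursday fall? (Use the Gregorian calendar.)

November 6, 1749

November 1, 1749 is a Saturday.
The first Thursday is therefore November 6 (5 days later).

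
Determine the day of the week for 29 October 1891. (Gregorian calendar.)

January 1, 1891 is a Thursday.
Jan 1, 1891 → Feb 1, 1891: 31 days (January has 31).
Feb 1, 1891 → Mar 1, 1891: 28 days (February has 28).
Mar 1, 1891 → Apr 1, 1891: 31 days (March has 31).
Apr 1, 1891 → May 1, 1891: 30 days (April has 30).
May 1, 1891 → Jun 1, 1891: 31 days (May has 31).
Jun 1, 1891 → Jul 1, 1891: 30 days (June has 30).
Jul 1, 1891 → Aug 1, 1891: 31 days (July has 31).
Aug 1, 1891 → Sep 1, 1891: 31 days (August has 31).
Sep 1, 1891 → Oct 1, 1891: 30 days (September has 30).
Oct 1, 1891 → Oct 29, 1891: 28 days.
Total: 301 days.
301 mod 7 = 0, so Thursday + 0 = Thursday.

Thursday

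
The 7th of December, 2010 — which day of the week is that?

January 1, 2010 is a Friday.
Jan 1, 2010 → Feb 1, 2010: 31 days (January has 31).
Feb 1, 2010 → Mar 1, 2010: 28 days (February has 28).
Mar 1, 2010 → Apr 1, 2010: 31 days (March has 31).
Apr 1, 2010 → May 1, 2010: 30 days (April has 30).
May 1, 2010 → Jun 1, 2010: 31 days (May has 31).
Jun 1, 2010 → Jul 1, 2010: 30 days (June has 30).
Jul 1, 2010 → Aug 1, 2010: 31 days (July has 31).
Aug 1, 2010 → Sep 1, 2010: 31 days (August has 31).
Sep 1, 2010 → Oct 1, 2010: 30 days (September has 30).
Oct 1, 2010 → Nov 1, 2010: 31 days (October has 31).
Nov 1, 2010 → Dec 1, 2010: 30 days (November has 30).
Dec 1, 2010 → Dec 7, 2010: 6 days.
Total: 340 days.
340 mod 7 = 4, so Friday + 4 = Tuesday.

Tuesday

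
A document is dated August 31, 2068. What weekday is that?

Friday

January 1, 2068 is a Sunday.
Jan 1, 2068 → Feb 1, 2068: 31 days (January has 31).
Feb 1, 2068 → Mar 1, 2068: 29 days (February has 29).
Mar 1, 2068 → Apr 1, 2068: 31 days (March has 31).
Apr 1, 2068 → May 1, 2068: 30 days (April has 30).
May 1, 2068 → Jun 1, 2068: 31 days (May has 31).
Jun 1, 2068 → Jul 1, 2068: 30 days (June has 30).
Jul 1, 2068 → Aug 1, 2068: 31 days (July has 31).
Aug 1, 2068 → Aug 31, 2068: 30 days.
Total: 243 days.
243 mod 7 = 5, so Sunday + 5 = Friday.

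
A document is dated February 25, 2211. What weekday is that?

Monday

Doomsday rule: the anchor day for the 2200s is Friday. For year 11: 11÷12 = 0 r 11, and 11÷4 = 2, so 0+11+2 = 13.
Friday + 13 ≡ Thursday — that's 2211's doomsday.
In February the doomsday date is Feb 28 (2211 is not a leap year).
Feb 25 is 3 days before Feb 28; 3 mod 7 = 3, so Thursday − 3 = Monday.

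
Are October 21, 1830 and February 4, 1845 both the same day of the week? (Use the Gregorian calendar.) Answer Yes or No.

No

From Oct 21, 1830 to Feb 4, 1845 is 5220 days.
5220 mod 7 = 5, so they are different weekdays.
(Oct 21, 1830 is a Thursday; Feb 4, 1845 is a Tuesday.)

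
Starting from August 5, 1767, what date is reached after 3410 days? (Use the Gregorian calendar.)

December 5, 1776

+366 (one year; includes Feb 29, 1768) → Aug 5, 1768 (3044 left).
+365 (one year) → Aug 5, 1769 (2679 left).
+365 (one year) → Aug 5, 1770 (2314 left).
+365 (one year) → Aug 5, 1771 (1949 left).
+366 (one year; includes Feb 29, 1772) → Aug 5, 1772 (1583 left).
+365 (one year) → Aug 5, 1773 (1218 left).
+365 (one year) → Aug 5, 1774 (853 left).
+365 (one year) → Aug 5, 1775 (488 left).
+366 (one year; includes Feb 29, 1776) → Aug 5, 1776 (122 left).
Aug has 31 days: +27 → Sep 1, 1776 (95 left).
Sep has 30 days: +30 → Oct 1, 1776 (65 left).
Oct has 31 days: +31 → Nov 1, 1776 (34 left).
Nov has 30 days: +30 → Dec 1, 1776 (4 left).
+4 → Dec 5, 1776.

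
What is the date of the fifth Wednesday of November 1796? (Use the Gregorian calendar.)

November 1, 1796 is a Tuesday.
The first Wednesday is therefore November 2 (1 days later).
The fifth Wednesday is 2 + 4×7 = November 30.

November 30, 1796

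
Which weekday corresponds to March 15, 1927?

January 1, 1927 is a Saturday.
Jan 1, 1927 → Feb 1, 1927: 31 days (January has 31).
Feb 1, 1927 → Mar 1, 1927: 28 days (February has 28).
Mar 1, 1927 → Mar 15, 1927: 14 days.
Total: 73 days.
73 mod 7 = 3, so Saturday + 3 = Tuesday.

Tuesday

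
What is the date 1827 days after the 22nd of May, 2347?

+366 (one year; includes Feb 29, 2348) → May 22, 2348 (1461 left).
+365 (one year) → May 22, 2349 (1096 left).
+365 (one year) → May 22, 2350 (731 left).
+365 (one year) → May 22, 2351 (366 left).
May has 31 days: +10 → Jun 1, 2351 (356 left).
Jun has 30 days: +30 → Jul 1, 2351 (326 left).
Jul has 31 days: +31 → Aug 1, 2351 (295 left).
Aug has 31 days: +31 → Sep 1, 2351 (264 left).
Sep has 30 days: +30 → Oct 1, 2351 (234 left).
Oct has 31 days: +31 → Nov 1, 2351 (203 left).
Nov has 30 days: +30 → Dec 1, 2351 (173 left).
Dec has 31 days: +31 → Jan 1, 2352 (142 left).
Jan has 31 days: +31 → Feb 1, 2352 (111 left).
Feb has 29 days: +29 → Mar 1, 2352 (82 left).
Mar has 31 days: +31 → Apr 1, 2352 (51 left).
Apr has 30 days: +30 → May 1, 2352 (21 left).
+21 → May 22, 2352.

May 22, 2352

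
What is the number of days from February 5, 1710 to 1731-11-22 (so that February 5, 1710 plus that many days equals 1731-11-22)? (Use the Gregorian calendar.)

7960

Feb 5, 1710 → Feb 5, 1711: 365 days.
Feb 5, 1711 → Feb 5, 1712: 365 days.
Feb 5, 1712 → Feb 5, 1713: 366 days (Feb 29, 1712 is in that span).
Feb 5, 1713 → Feb 5, 1714: 365 days.
Feb 5, 1714 → Feb 5, 1715: 365 days.
Feb 5, 1715 → Feb 5, 1716: 365 days.
Feb 5, 1716 → Feb 5, 1717: 366 days (Feb 29, 1716 is in that span).
Feb 5, 1717 → Feb 5, 1718: 365 days.
Feb 5, 1718 → Feb 5, 1719: 365 days.
Feb 5, 1719 → Feb 5, 1720: 365 days.
Feb 5, 1720 → Feb 5, 1721: 366 days (Feb 29, 1720 is in that span).
Feb 5, 1721 → Feb 5, 1722: 365 days.
Feb 5, 1722 → Feb 5, 1723: 365 days.
Feb 5, 1723 → Feb 5, 1724: 365 days.
Feb 5, 1724 → Feb 5, 1725: 366 days (Feb 29, 1724 is in that span).
Feb 5, 1725 → Feb 5, 1726: 365 days.
Feb 5, 1726 → Feb 5, 1727: 365 days.
Feb 5, 1727 → Feb 5, 1728: 365 days.
Feb 5, 1728 → Feb 5, 1729: 366 days (Feb 29, 1728 is in that span).
Feb 5, 1729 → Feb 5, 1730: 365 days.
Feb 5, 1730 → Feb 5, 1731: 365 days.
Feb 5, 1731 → Mar 5, 1731: 28 days (February has 28).
Mar 5, 1731 → Apr 5, 1731: 31 days (March has 31).
Apr 5, 1731 → May 5, 1731: 30 days (April has 30).
May 5, 1731 → Jun 5, 1731: 31 days (May has 31).
Jun 5, 1731 → Jul 5, 1731: 30 days (June has 30).
Jul 5, 1731 → Aug 5, 1731: 31 days (July has 31).
Aug 5, 1731 → Sep 5, 1731: 31 days (August has 31).
Sep 5, 1731 → Oct 5, 1731: 30 days (September has 30).
Oct 5, 1731 → Nov 5, 1731: 31 days (October has 31).
Nov 5, 1731 → Nov 22, 1731: 17 days.
Total: 7960 days.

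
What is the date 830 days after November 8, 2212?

+365 (one year) → Nov 8, 2213 (465 left).
+365 (one year) → Nov 8, 2214 (100 left).
Nov has 30 days: +23 → Dec 1, 2214 (77 left).
Dec has 31 days: +31 → Jan 1, 2215 (46 left).
Jan has 31 days: +31 → Feb 1, 2215 (15 left).
+15 → Feb 16, 2215.

February 16, 2215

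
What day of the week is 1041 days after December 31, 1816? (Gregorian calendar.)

Sunday

First find the weekday of Dec 31, 1816. Doomsday rule: the anchor day for the 1800s is Friday. For year 16: 16÷12 = 1 r 4, and 4÷4 = 1, so 1+4+1 = 6.
Friday + 6 ≡ Thursday — that's 1816's doomsday.
In December the doomsday date is Dec 12.
Dec 31 is 19 days after Dec 12; 19 mod 7 = 5, so Thursday + 5 = Tuesday.
1041 mod 7 = 5, so 1041 days after a Tuesday is Tuesday + 5 = Sunday.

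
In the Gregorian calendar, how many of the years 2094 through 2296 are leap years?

Multiples of 4 in [2094,2296]: 51.
Of those, multiples of 100: 2 (not leap unless ÷400).
Multiples of 400: 0.
Leap years = 51 − 2 + 0 = 49.

49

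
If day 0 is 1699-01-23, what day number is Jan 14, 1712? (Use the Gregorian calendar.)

4738

Jan 23, 1699 → Jan 23, 1700: 365 days.
Jan 23, 1700 → Jan 23, 1701: 365 days.
Jan 23, 1701 → Jan 23, 1702: 365 days.
Jan 23, 1702 → Jan 23, 1703: 365 days.
Jan 23, 1703 → Jan 23, 1704: 365 days.
Jan 23, 1704 → Jan 23, 1705: 366 days (Feb 29, 1704 is in that span).
Jan 23, 1705 → Jan 23, 1706: 365 days.
Jan 23, 1706 → Jan 23, 1707: 365 days.
Jan 23, 1707 → Jan 23, 1708: 365 days.
Jan 23, 1708 → Jan 23, 1709: 366 days (Feb 29, 1708 is in that span).
Jan 23, 1709 → Jan 23, 1710: 365 days.
Jan 23, 1710 → Jan 23, 1711: 365 days.
Jan 23, 1711 → Feb 23, 1711: 31 days (January has 31).
Feb 23, 1711 → Mar 23, 1711: 28 days (February has 28).
Mar 23, 1711 → Apr 23, 1711: 31 days (March has 31).
Apr 23, 1711 → May 23, 1711: 30 days (April has 30).
May 23, 1711 → Jun 23, 1711: 31 days (May has 31).
Jun 23, 1711 → Jul 23, 1711: 30 days (June has 30).
Jul 23, 1711 → Aug 23, 1711: 31 days (July has 31).
Aug 23, 1711 → Sep 23, 1711: 31 days (August has 31).
Sep 23, 1711 → Oct 23, 1711: 30 days (September has 30).
Oct 23, 1711 → Nov 23, 1711: 31 days (October has 31).
Nov 23, 1711 → Dec 23, 1711: 30 days (November has 30).
Dec 23, 1711 → Jan 14, 1712: 22 days.
Total: 4738 days.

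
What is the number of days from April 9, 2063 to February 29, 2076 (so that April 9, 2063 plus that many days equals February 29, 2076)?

Apr 9, 2063 → Apr 9, 2064: 366 days (Feb 29, 2064 is in that span).
Apr 9, 2064 → Apr 9, 2065: 365 days.
Apr 9, 2065 → Apr 9, 2066: 365 days.
Apr 9, 2066 → Apr 9, 2067: 365 days.
Apr 9, 2067 → Apr 9, 2068: 366 days (Feb 29, 2068 is in that span).
Apr 9, 2068 → Apr 9, 2069: 365 days.
Apr 9, 2069 → Apr 9, 2070: 365 days.
Apr 9, 2070 → Apr 9, 2071: 365 days.
Apr 9, 2071 → Apr 9, 2072: 366 days (Feb 29, 2072 is in that span).
Apr 9, 2072 → Apr 9, 2073: 365 days.
Apr 9, 2073 → Apr 9, 2074: 365 days.
Apr 9, 2074 → Apr 9, 2075: 365 days.
Apr 9, 2075 → May 9, 2075: 30 days (April has 30).
May 9, 2075 → Jun 9, 2075: 31 days (May has 31).
Jun 9, 2075 → Jul 9, 2075: 30 days (June has 30).
Jul 9, 2075 → Aug 9, 2075: 31 days (July has 31).
Aug 9, 2075 → Sep 9, 2075: 31 days (August has 31).
Sep 9, 2075 → Oct 9, 2075: 30 days (September has 30).
Oct 9, 2075 → Nov 9, 2075: 31 days (October has 31).
Nov 9, 2075 → Dec 9, 2075: 30 days (November has 30).
Dec 9, 2075 → Jan 9, 2076: 31 days (December has 31).
Jan 9, 2076 → Feb 9, 2076: 31 days (January has 31).
Feb 9, 2076 → Feb 29, 2076: 20 days.
Total: 4709 days.

4709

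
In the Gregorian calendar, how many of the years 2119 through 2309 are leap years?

46

Multiples of 4 in [2119,2309]: 48.
Of those, multiples of 100: 2 (not leap unless ÷400).
Multiples of 400: 0.
Leap years = 48 − 2 + 0 = 46.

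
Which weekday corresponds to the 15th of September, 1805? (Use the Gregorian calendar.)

Doomsday rule: the anchor day for the 1800s is Friday. For year 05: 5÷12 = 0 r 5, and 5÷4 = 1, so 0+5+1 = 6.
Friday + 6 ≡ Thursday — that's 1805's doomsday.
In September the doomsday date is Sep 5.
Sep 15 is 10 days after Sep 5; 10 mod 7 = 3, so Thursday + 3 = Sunday.

Sunday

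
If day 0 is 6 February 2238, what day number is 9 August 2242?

Feb 6, 2238 → Feb 6, 2239: 365 days.
Feb 6, 2239 → Feb 6, 2240: 365 days.
Feb 6, 2240 → Feb 6, 2241: 366 days (Feb 29, 2240 is in that span).
Feb 6, 2241 → Feb 6, 2242: 365 days.
Feb 6, 2242 → Mar 6, 2242: 28 days (February has 28).
Mar 6, 2242 → Apr 6, 2242: 31 days (March has 31).
Apr 6, 2242 → May 6, 2242: 30 days (April has 30).
May 6, 2242 → Jun 6, 2242: 31 days (May has 31).
Jun 6, 2242 → Jul 6, 2242: 30 days (June has 30).
Jul 6, 2242 → Aug 6, 2242: 31 days (July has 31).
Aug 6, 2242 → Aug 9, 2242: 3 days.
Total: 1645 days.

1645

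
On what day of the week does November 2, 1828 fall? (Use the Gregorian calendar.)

Sunday

Doomsday rule: the anchor day for the 1800s is Friday. For year 28: 28÷12 = 2 r 4, and 4÷4 = 1, so 2+4+1 = 7.
Friday + 7 ≡ Friday — that's 1828's doomsday.
In November the doomsday date is Nov 7.
Nov 2 is 5 days before Nov 7; 5 mod 7 = 5, so Friday − 5 = Sunday.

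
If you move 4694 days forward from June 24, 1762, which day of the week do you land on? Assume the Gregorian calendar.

First find the weekday of Jun 24, 1762. Doomsday rule: the anchor day for the 1700s is Sunday. For year 62: 62÷12 = 5 r 2, and 2÷4 = 0, so 5+2+0 = 7.
Sunday + 7 ≡ Sunday — that's 1762's doomsday.
In June the doomsday date is Jun 6.
Jun 24 is 18 days after Jun 6; 18 mod 7 = 4, so Sunday + 4 = Thursday.
4694 mod 7 = 4, so 4694 days after a Thursday is Thursday + 4 = Monday.

Monday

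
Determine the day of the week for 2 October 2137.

Wednesday

Doomsday rule: the anchor day for the 2100s is Sunday. For year 37: 37÷12 = 3 r 1, and 1÷4 = 0, so 3+1+0 = 4.
Sunday + 4 ≡ Thursday — that's 2137's doomsday.
In October the doomsday date is Oct 10.
Oct 2 is 8 days before Oct 10; 8 mod 7 = 1, so Thursday − 1 = Wednesday.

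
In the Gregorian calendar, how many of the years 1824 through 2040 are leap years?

Multiples of 4 in [1824,2040]: 55.
Of those, multiples of 100: 2 (not leap unless ÷400).
Multiples of 400: 1.
Leap years = 55 − 2 + 1 = 54.

54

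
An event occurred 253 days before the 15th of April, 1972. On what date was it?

−15 → Mar 31, 1972 (end of Mar, 31 days; 238 left).
−31 → Feb 29, 1972 (end of Feb, 29 days; 207 left).
−29 → Jan 31, 1972 (end of Jan, 31 days; 178 left).
−31 → Dec 31, 1971 (end of Dec, 31 days; 147 left).
−31 → Nov 30, 1971 (end of Nov, 30 days; 116 left).
−30 → Oct 31, 1971 (end of Oct, 31 days; 86 left).
−31 → Sep 30, 1971 (end of Sep, 30 days; 55 left).
−30 → Aug 31, 1971 (end of Aug, 31 days; 25 left).
−25 → Aug 6, 1971.

August 6, 1971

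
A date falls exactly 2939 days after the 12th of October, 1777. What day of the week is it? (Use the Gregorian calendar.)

Saturday

First find the weekday of Oct 12, 1777. Doomsday rule: the anchor day for the 1700s is Sunday. For year 77: 77÷12 = 6 r 5, and 5÷4 = 1, so 6+5+1 = 12.
Sunday + 12 ≡ Friday — that's 1777's doomsday.
In October the doomsday date is Oct 10.
Oct 12 is 2 days after Oct 10; 2 mod 7 = 2, so Friday + 2 = Sunday.
2939 mod 7 = 6, so 2939 days after a Sunday is Sunday + 6 = Saturday.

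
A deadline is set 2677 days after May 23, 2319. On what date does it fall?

+366 (one year; includes Feb 29, 2320) → May 23, 2320 (2311 left).
+365 (one year) → May 23, 2321 (1946 left).
+365 (one year) → May 23, 2322 (1581 left).
+365 (one year) → May 23, 2323 (1216 left).
+366 (one year; includes Feb 29, 2324) → May 23, 2324 (850 left).
+365 (one year) → May 23, 2325 (485 left).
+365 (one year) → May 23, 2326 (120 left).
May has 31 days: +9 → Jun 1, 2326 (111 left).
Jun has 30 days: +30 → Jul 1, 2326 (81 left).
Jul has 31 days: +31 → Aug 1, 2326 (50 left).
Aug has 31 days: +31 → Sep 1, 2326 (19 left).
+19 → Sep 20, 2326.

September 20, 2326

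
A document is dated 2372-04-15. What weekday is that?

Saturday

Doomsday rule: the anchor day for the 2300s is Wednesday. For year 72: 72÷12 = 6 r 0, and 0÷4 = 0, so 6+0+0 = 6.
Wednesday + 6 ≡ Tuesday — that's 2372's doomsday.
In April the doomsday date is Apr 4.
Apr 15 is 11 days after Apr 4; 11 mod 7 = 4, so Tuesday + 4 = Saturday.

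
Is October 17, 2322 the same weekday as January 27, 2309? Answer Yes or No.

No

From Jan 27, 2309 to Oct 17, 2322 is 5011 days.
5011 mod 7 = 6, so they are different weekdays.
(Jan 27, 2309 is a Wednesday; Oct 17, 2322 is a Tuesday.)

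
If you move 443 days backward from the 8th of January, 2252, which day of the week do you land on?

First find the weekday of Jan 8, 2252. Doomsday rule: the anchor day for the 2200s is Friday. For year 52: 52÷12 = 4 r 4, and 4÷4 = 1, so 4+4+1 = 9.
Friday + 9 ≡ Sunday — that's 2252's doomsday.
In January the doomsday date is Jan 4 (2252 is a leap year (divisible by 4)).
Jan 8 is 4 days after Jan 4; 4 mod 7 = 4, so Sunday + 4 = Thursday.
443 mod 7 = 2, so 443 days before a Thursday is Thursday − 2 = Tuesday.

Tuesday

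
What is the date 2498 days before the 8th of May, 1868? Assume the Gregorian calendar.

−366 (one year; includes Feb 29, 1868) → May 8, 1867 (2132 left).
−365 (one year) → May 8, 1866 (1767 left).
−365 (one year) → May 8, 1865 (1402 left).
−365 (one year) → May 8, 1864 (1037 left).
−366 (one year; includes Feb 29, 1864) → May 8, 1863 (671 left).
−365 (one year) → May 8, 1862 (306 left).
−8 → Apr 30, 1862 (end of Apr, 30 days; 298 left).
−30 → Mar 31, 1862 (end of Mar, 31 days; 268 left).
−31 → Feb 28, 1862 (end of Feb, 28 days; 237 left).
−28 → Jan 31, 1862 (end of Jan, 31 days; 209 left).
−31 → Dec 31, 1861 (end of Dec, 31 days; 178 left).
−31 → Nov 30, 1861 (end of Nov, 30 days; 147 left).
−30 → Oct 31, 1861 (end of Oct, 31 days; 117 left).
−31 → Sep 30, 1861 (end of Sep, 30 days; 86 left).
−30 → Aug 31, 1861 (end of Aug, 31 days; 56 left).
−31 → Jul 31, 1861 (end of Jul, 31 days; 25 left).
−25 → Jul 6, 1861.

July 6, 1861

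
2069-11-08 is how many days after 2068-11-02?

Nov 2, 2068 → Dec 2, 2068: 30 days (November has 30).
Dec 2, 2068 → Jan 2, 2069: 31 days (December has 31).
Jan 2, 2069 → Feb 2, 2069: 31 days (January has 31).
Feb 2, 2069 → Mar 2, 2069: 28 days (February has 28).
Mar 2, 2069 → Apr 2, 2069: 31 days (March has 31).
Apr 2, 2069 → May 2, 2069: 30 days (April has 30).
May 2, 2069 → Jun 2, 2069: 31 days (May has 31).
Jun 2, 2069 → Jul 2, 2069: 30 days (June has 30).
Jul 2, 2069 → Aug 2, 2069: 31 days (July has 31).
Aug 2, 2069 → Sep 2, 2069: 31 days (August has 31).
Sep 2, 2069 → Oct 2, 2069: 30 days (September has 30).
Oct 2, 2069 → Nov 2, 2069: 31 days (October has 31).
Nov 2, 2069 → Nov 8, 2069: 6 days.
Total: 371 days.

371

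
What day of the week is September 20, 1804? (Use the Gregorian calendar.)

Thursday

Doomsday rule: the anchor day for the 1800s is Friday. For year 04: 4÷12 = 0 r 4, and 4÷4 = 1, so 0+4+1 = 5.
Friday + 5 ≡ Wednesday — that's 1804's doomsday.
In September the doomsday date is Sep 5.
Sep 20 is 15 days after Sep 5; 15 mod 7 = 1, so Wednesday + 1 = Thursday.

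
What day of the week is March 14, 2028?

Doomsday rule: the anchor day for the 2000s is Tuesday. For year 28: 28÷12 = 2 r 4, and 4÷4 = 1, so 2+4+1 = 7.
Tuesday + 7 ≡ Tuesday — that's 2028's doomsday.
In March the doomsday date is Mar 14.
Mar 14 is the doomsday itself: Tuesday.

Tuesday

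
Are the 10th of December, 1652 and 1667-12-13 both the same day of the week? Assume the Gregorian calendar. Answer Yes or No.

From Dec 10, 1652 to Dec 13, 1667 is 5481 days.
5481 mod 7 = 0, so they are the same weekday.
(Dec 10, 1652 is a Tuesday; Dec 13, 1667 is a Tuesday.)

Yes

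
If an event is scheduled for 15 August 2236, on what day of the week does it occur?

Doomsday rule: the anchor day for the 2200s is Friday. For year 36: 36÷12 = 3 r 0, and 0÷4 = 0, so 3+0+0 = 3.
Friday + 3 ≡ Monday — that's 2236's doomsday.
In August the doomsday date is Aug 8.
Aug 15 is 7 days after Aug 8; 7 mod 7 = 0, so Monday + 0 = Monday.

Monday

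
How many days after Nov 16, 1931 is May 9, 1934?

Nov 16, 1931 → Nov 16, 1932: 366 days (Feb 29, 1932 is in that span).
Nov 16, 1932 → Nov 16, 1933: 365 days.
Nov 16, 1933 → Dec 16, 1933: 30 days (November has 30).
Dec 16, 1933 → Jan 16, 1934: 31 days (December has 31).
Jan 16, 1934 → Feb 16, 1934: 31 days (January has 31).
Feb 16, 1934 → Mar 16, 1934: 28 days (February has 28).
Mar 16, 1934 → Apr 16, 1934: 31 days (March has 31).
Apr 16, 1934 → May 9, 1934: 23 days.
Total: 905 days.

905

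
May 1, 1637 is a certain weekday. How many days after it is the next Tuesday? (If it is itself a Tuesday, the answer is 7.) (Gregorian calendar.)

May 1, 1637 is a Friday.
From Friday to the next Tuesday is 4 days.

4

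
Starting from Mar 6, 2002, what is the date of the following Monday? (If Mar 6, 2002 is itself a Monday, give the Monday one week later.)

Mar 6, 2002 is a Wednesday.
From Wednesday to the next Monday is 5 days.
Mar 6, 2002 + 5 = Mar 11, 2002.

March 11, 2002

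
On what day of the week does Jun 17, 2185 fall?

Friday

January 1, 2185 is a Saturday.
Jan 1, 2185 → Feb 1, 2185: 31 days (January has 31).
Feb 1, 2185 → Mar 1, 2185: 28 days (February has 28).
Mar 1, 2185 → Apr 1, 2185: 31 days (March has 31).
Apr 1, 2185 → May 1, 2185: 30 days (April has 30).
May 1, 2185 → Jun 1, 2185: 31 days (May has 31).
Jun 1, 2185 → Jun 17, 2185: 16 days.
Total: 167 days.
167 mod 7 = 6, so Saturday + 6 = Friday.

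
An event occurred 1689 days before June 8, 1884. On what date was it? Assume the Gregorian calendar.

−366 (one year; includes Feb 29, 1884) → Jun 8, 1883 (1323 left).
−365 (one year) → Jun 8, 1882 (958 left).
−365 (one year) → Jun 8, 1881 (593 left).
−365 (one year) → Jun 8, 1880 (228 left).
−8 → May 31, 1880 (end of May, 31 days; 220 left).
−31 → Apr 30, 1880 (end of Apr, 30 days; 189 left).
−30 → Mar 31, 1880 (end of Mar, 31 days; 159 left).
−31 → Feb 29, 1880 (end of Feb, 29 days; 128 left).
−29 → Jan 31, 1880 (end of Jan, 31 days; 99 left).
−31 → Dec 31, 1879 (end of Dec, 31 days; 68 left).
−31 → Nov 30, 1879 (end of Nov, 30 days; 37 left).
−30 → Oct 31, 1879 (end of Oct, 31 days; 7 left).
−7 → Oct 24, 1879.

October 24, 1879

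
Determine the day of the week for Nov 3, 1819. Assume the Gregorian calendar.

Wednesday

Doomsday rule: the anchor day for the 1800s is Friday. For year 19: 19÷12 = 1 r 7, and 7÷4 = 1, so 1+7+1 = 9.
Friday + 9 ≡ Sunday — that's 1819's doomsday.
In November the doomsday date is Nov 7.
Nov 3 is 4 days before Nov 7; 4 mod 7 = 4, so Sunday − 4 = Wednesday.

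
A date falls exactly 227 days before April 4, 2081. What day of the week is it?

Tuesday

Apr 4, 2081 is a Friday.
227 mod 7 = 3, so 227 days before a Friday is Friday − 3 = Tuesday.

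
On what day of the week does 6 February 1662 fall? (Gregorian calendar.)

Doomsday rule: the anchor day for the 1600s is Tuesday. For year 62: 62÷12 = 5 r 2, and 2÷4 = 0, so 5+2+0 = 7.
Tuesday + 7 ≡ Tuesday — that's 1662's doomsday.
In February the doomsday date is Feb 28 (1662 is not a leap year).
Feb 6 is 22 days before Feb 28; 22 mod 7 = 1, so Tuesday − 1 = Monday.

Monday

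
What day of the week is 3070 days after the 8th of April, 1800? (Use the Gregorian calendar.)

Saturday

Apr 8, 1800 is a Tuesday.
3070 mod 7 = 4, so 3070 days after a Tuesday is Tuesday + 4 = Saturday.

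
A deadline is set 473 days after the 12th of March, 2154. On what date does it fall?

+365 (one year) → Mar 12, 2155 (108 left).
Mar has 31 days: +20 → Apr 1, 2155 (88 left).
Apr has 30 days: +30 → May 1, 2155 (58 left).
May has 31 days: +31 → Jun 1, 2155 (27 left).
+27 → Jun 28, 2155.

June 28, 2155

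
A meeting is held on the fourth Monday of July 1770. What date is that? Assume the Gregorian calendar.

July 1, 1770 is a Sunday.
The first Monday is therefore July 2 (1 days later).
The fourth Monday is 2 + 3×7 = July 23.

July 23, 1770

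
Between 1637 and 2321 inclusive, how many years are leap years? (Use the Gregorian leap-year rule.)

165

Multiples of 4 in [1637,2321]: 171.
Of those, multiples of 100: 7 (not leap unless ÷400).
Multiples of 400: 1.
Leap years = 171 − 7 + 1 = 165.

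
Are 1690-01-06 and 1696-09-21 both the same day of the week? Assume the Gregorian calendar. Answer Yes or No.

From Jan 6, 1690 to Sep 21, 1696 is 2450 days.
2450 mod 7 = 0, so they are the same weekday.
(Jan 6, 1690 is a Friday; Sep 21, 1696 is a Friday.)

Yes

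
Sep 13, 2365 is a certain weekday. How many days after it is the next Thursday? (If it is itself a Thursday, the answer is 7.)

3

Sep 13, 2365 is a Monday.
From Monday to the next Thursday is 3 days.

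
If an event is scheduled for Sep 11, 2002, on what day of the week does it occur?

Doomsday rule: the anchor day for the 2000s is Tuesday. For year 02: 2÷12 = 0 r 2, and 2÷4 = 0, so 0+2+0 = 2.
Tuesday + 2 ≡ Thursday — that's 2002's doomsday.
In September the doomsday date is Sep 5.
Sep 11 is 6 days after Sep 5; 6 mod 7 = 6, so Thursday + 6 = Wednesday.

Wednesday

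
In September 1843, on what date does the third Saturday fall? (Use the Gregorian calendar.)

September 1, 1843 is a Friday.
The first Saturday is therefore September 2 (1 days later).
The third Saturday is 2 + 2×7 = September 16.

September 16, 1843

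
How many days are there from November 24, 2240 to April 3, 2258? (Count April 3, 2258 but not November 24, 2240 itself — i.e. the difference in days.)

Nov 24, 2240 → Nov 24, 2241: 365 days.
Nov 24, 2241 → Nov 24, 2242: 365 days.
Nov 24, 2242 → Nov 24, 2243: 365 days.
Nov 24, 2243 → Nov 24, 2244: 366 days (Feb 29, 2244 is in that span).
Nov 24, 2244 → Nov 24, 2245: 365 days.
Nov 24, 2245 → Nov 24, 2246: 365 days.
Nov 24, 2246 → Nov 24, 2247: 365 days.
Nov 24, 2247 → Nov 24, 2248: 366 days (Feb 29, 2248 is in that span).
Nov 24, 2248 → Nov 24, 2249: 365 days.
Nov 24, 2249 → Nov 24, 2250: 365 days.
Nov 24, 2250 → Nov 24, 2251: 365 days.
Nov 24, 2251 → Nov 24, 2252: 366 days (Feb 29, 2252 is in that span).
Nov 24, 2252 → Nov 24, 2253: 365 days.
Nov 24, 2253 → Nov 24, 2254: 365 days.
Nov 24, 2254 → Nov 24, 2255: 365 days.
Nov 24, 2255 → Nov 24, 2256: 366 days (Feb 29, 2256 is in that span).
Nov 24, 2256 → Nov 24, 2257: 365 days.
Nov 24, 2257 → Dec 24, 2257: 30 days (November has 30).
Dec 24, 2257 → Jan 24, 2258: 31 days (December has 31).
Jan 24, 2258 → Feb 24, 2258: 31 days (January has 31).
Feb 24, 2258 → Mar 24, 2258: 28 days (February has 28).
Mar 24, 2258 → Apr 3, 2258: 10 days.
Total: 6339 days.

6339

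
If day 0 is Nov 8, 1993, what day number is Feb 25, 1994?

Nov 8, 1993 → Dec 8, 1993: 30 days (November has 30).
Dec 8, 1993 → Jan 8, 1994: 31 days (December has 31).
Jan 8, 1994 → Feb 8, 1994: 31 days (January has 31).
Feb 8, 1994 → Feb 25, 1994: 17 days.
Total: 109 days.

109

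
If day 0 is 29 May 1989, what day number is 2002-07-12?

4792

May 29, 1989 → May 29, 1990: 365 days.
May 29, 1990 → May 29, 1991: 365 days.
May 29, 1991 → May 29, 1992: 366 days (Feb 29, 1992 is in that span).
May 29, 1992 → May 29, 1993: 365 days.
May 29, 1993 → May 29, 1994: 365 days.
May 29, 1994 → May 29, 1995: 365 days.
May 29, 1995 → May 29, 1996: 366 days (Feb 29, 1996 is in that span).
May 29, 1996 → May 29, 1997: 365 days.
May 29, 1997 → May 29, 1998: 365 days.
May 29, 1998 → May 29, 1999: 365 days.
May 29, 1999 → May 29, 2000: 366 days (Feb 29, 2000 is in that span).
May 29, 2000 → May 29, 2001: 365 days.
May 29, 2001 → May 29, 2002: 365 days.
May 29, 2002 → Jun 29, 2002: 31 days (May has 31).
Jun 29, 2002 → Jul 12, 2002: 13 days.
Total: 4792 days.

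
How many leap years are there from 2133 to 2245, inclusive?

Multiples of 4 in [2133,2245]: 28.
Of those, multiples of 100: 1 (not leap unless ÷400).
Multiples of 400: 0.
Leap years = 28 − 1 + 0 = 27.

27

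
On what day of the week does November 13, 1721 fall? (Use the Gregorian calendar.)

Doomsday rule: the anchor day for the 1700s is Sunday. For year 21: 21÷12 = 1 r 9, and 9÷4 = 2, so 1+9+2 = 12.
Sunday + 12 ≡ Friday — that's 1721's doomsday.
In November the doomsday date is Nov 7.
Nov 13 is 6 days after Nov 7; 6 mod 7 = 6, so Friday + 6 = Thursday.

Thursday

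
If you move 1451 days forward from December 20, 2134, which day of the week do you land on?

Wednesday

Dec 20, 2134 is a Monday.
1451 mod 7 = 2, so 1451 days after a Monday is Monday + 2 = Wednesday.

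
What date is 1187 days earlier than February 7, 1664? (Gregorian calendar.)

November 7, 1660

−365 (one year) → Feb 7, 1663 (822 left).
−365 (one year) → Feb 7, 1662 (457 left).
−365 (one year) → Feb 7, 1661 (92 left).
−7 → Jan 31, 1661 (end of Jan, 31 days; 85 left).
−31 → Dec 31, 1660 (end of Dec, 31 days; 54 left).
−31 → Nov 30, 1660 (end of Nov, 30 days; 23 left).
−23 → Nov 7, 1660.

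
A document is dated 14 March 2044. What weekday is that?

Doomsday rule: the anchor day for the 2000s is Tuesday. For year 44: 44÷12 = 3 r 8, and 8÷4 = 2, so 3+8+2 = 13.
Tuesday + 13 ≡ Monday — that's 2044's doomsday.
In March the doomsday date is Mar 14.
Mar 14 is the doomsday itself: Monday.

Monday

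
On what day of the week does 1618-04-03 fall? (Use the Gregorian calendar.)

Tuesday

Doomsday rule: the anchor day for the 1600s is Tuesday. For year 18: 18÷12 = 1 r 6, and 6÷4 = 1, so 1+6+1 = 8.
Tuesday + 8 ≡ Wednesday — that's 1618's doomsday.
In April the doomsday date is Apr 4.
Apr 3 is 1 day before Apr 4; 1 mod 7 = 1, so Wednesday − 1 = Tuesday.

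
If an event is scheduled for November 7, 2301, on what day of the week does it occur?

Doomsday rule: the anchor day for the 2300s is Wednesday. For year 01: 1÷12 = 0 r 1, and 1÷4 = 0, so 0+1+0 = 1.
Wednesday + 1 ≡ Thursday — that's 2301's doomsday.
In November the doomsday date is Nov 7.
Nov 7 is the doomsday itself: Thursday.

Thursday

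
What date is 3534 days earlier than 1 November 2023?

−365 (one year) → Nov 1, 2022 (3169 left).
−365 (one year) → Nov 1, 2021 (2804 left).
−365 (one year) → Nov 1, 2020 (2439 left).
−366 (one year; includes Feb 29, 2020) → Nov 1, 2019 (2073 left).
−365 (one year) → Nov 1, 2018 (1708 left).
−365 (one year) → Nov 1, 2017 (1343 left).
−365 (one year) → Nov 1, 2016 (978 left).
−366 (one year; includes Feb 29, 2016) → Nov 1, 2015 (612 left).
−365 (one year) → Nov 1, 2014 (247 left).
−1 → Oct 31, 2014 (end of Oct, 31 days; 246 left).
−31 → Sep 30, 2014 (end of Sep, 30 days; 215 left).
−30 → Aug 31, 2014 (end of Aug, 31 days; 185 left).
−31 → Jul 31, 2014 (end of Jul, 31 days; 154 left).
−31 → Jun 30, 2014 (end of Jun, 30 days; 123 left).
−30 → May 31, 2014 (end of May, 31 days; 93 left).
−31 → Apr 30, 2014 (end of Apr, 30 days; 62 left).
−30 → Mar 31, 2014 (end of Mar, 31 days; 32 left).
−31 → Feb 28, 2014 (end of Feb, 28 days; 1 left).
−1 → Feb 27, 2014.

February 27, 2014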